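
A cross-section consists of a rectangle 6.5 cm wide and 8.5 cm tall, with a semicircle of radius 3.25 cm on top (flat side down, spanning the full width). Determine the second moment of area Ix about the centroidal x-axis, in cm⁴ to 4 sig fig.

Treat the section as a set of non-overlapping primitives; coordinates are from the bounding-box lower-left.
Rectangular body: 6.5 × 8.5, A = 55.25 cm², y = 4.25 cm, Ī = 332.651 cm⁴.
Semicircular cap: semicircle r = 3.25, A = 16.5915 cm², y = 9.87934 cm, Ī = 12.2452 cm⁴.
Centroid: ȳ = ΣA·y / ΣA = 5.55008 cm.
Transfer each piece to the centroidal x-axis using Ī + A·d² with d = y − 5.55008:
  rectangular body: d = -1.30008 cm → contributes +426.034 cm⁴
  semicircular cap: d = 4.32927 cm → contributes +323.213 cm⁴
Total I = 749.247 cm⁴.

Ix ≈ 749.2 cm⁴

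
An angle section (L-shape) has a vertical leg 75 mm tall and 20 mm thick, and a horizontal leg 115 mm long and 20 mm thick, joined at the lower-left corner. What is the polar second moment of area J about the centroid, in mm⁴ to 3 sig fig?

Treat the section as a set of non-overlapping primitives; coordinates are from the bounding-box lower-left.
Vertical leg: 20 × 75, A = 1 500 mm², y = 37.5 mm, Ī = 703 125 mm⁴.
Horizontal leg (remainder): 95 × 20, A = 1 900 mm², y = 10 mm, Ī = 63 333 mm⁴.
Centroid: ȳ = ΣA·y / ΣA = 22.132 mm.
Transfer each piece to the centroidal x-axis using Ī + A·d² with d = y − 22.132:
  vertical leg: d = 15.368 mm → contributes +1 057 372 mm⁴
  horizontal leg (remainder): d = -12.132 mm → contributes +343 002 mm⁴
Total I = 1 400 374 mm⁴.
For the y-axis: x̄ = 42.132 mm.
Repeating about the centroidal y-axis gives I_y = 4 250 374 mm⁴.
Polar second moment: J = I_x + I_y = 5 650 748 mm⁴.

J ≈ 5.65 × 10⁶ mm⁴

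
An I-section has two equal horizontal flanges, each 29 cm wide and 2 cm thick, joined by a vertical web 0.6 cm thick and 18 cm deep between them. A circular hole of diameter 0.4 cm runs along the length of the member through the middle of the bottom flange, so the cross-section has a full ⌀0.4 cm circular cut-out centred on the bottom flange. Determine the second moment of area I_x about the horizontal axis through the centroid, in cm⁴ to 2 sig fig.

I_x ≈ 1.2 × 10⁴ cm⁴

Treat the section as a set of non-overlapping primitives; coordinates are from the bounding-box lower-left.
Bottom flange: 29 × 2, A = 58 cm², y = 1 cm, Ī = 19.33 cm⁴.
Web: 0.6 × 18, A = 10.8 cm², y = 11 cm, Ī = 291.6 cm⁴.
Top flange: 29 × 2, A = 58 cm², y = 21 cm, Ī = 19.33 cm⁴.
Hole (subtracted): ⌀0.4, A = 0.1257 cm², y = 1 cm, Ī = 0.001257 cm⁴.
Centroid: ȳ = ΣA·y / ΣA = 11.01 cm.
Transfer each piece to the horizontal axis through the centroid using Ī + A·d² with d = y − 11.01:
  bottom flange: d = -10.01 cm → contributes +5 831 cm⁴
  web: d = -0.00992 cm → contributes +291.6 cm⁴
  top flange: d = 9.99 cm → contributes +5 808 cm⁴
  hole: d = -10.01 cm → contributes −12.59 cm⁴
Total I = 11 918 cm⁴.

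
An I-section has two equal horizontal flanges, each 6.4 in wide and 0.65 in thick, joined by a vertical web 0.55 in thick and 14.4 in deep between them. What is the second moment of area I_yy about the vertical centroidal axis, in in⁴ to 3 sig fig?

I_yy ≈ 28.6 in⁴

Break the section into simple shapes (no overlaps), measuring from the bottom-left corner of the bounding box.
Bottom flange: 6.4 × 0.65, A = 4.16 in², x = 3.2 in, Ī = 14.199 in⁴.
Web: 0.55 × 14.4, A = 7.92 in², x = 3.2 in, Ī = 0.19965 in⁴.
Top flange: 6.4 × 0.65, A = 4.16 in², x = 3.2 in, Ī = 14.199 in⁴.
By symmetry the centroid is at mid-width, x̄ = 3.2 in.
All pieces are centred on the vertical centroidal axis, so I = ΣĪ = 28.599 in⁴.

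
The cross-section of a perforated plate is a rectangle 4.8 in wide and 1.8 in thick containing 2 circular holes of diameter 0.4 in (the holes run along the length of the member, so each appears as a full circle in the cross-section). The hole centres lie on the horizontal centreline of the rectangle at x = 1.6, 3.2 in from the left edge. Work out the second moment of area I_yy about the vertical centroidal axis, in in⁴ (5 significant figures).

I_yy ≈ 16.425 in⁴

Break the section into simple shapes (no overlaps), measuring from the bottom-left corner of the bounding box.
Plate: 4.8 × 1.8, A = 8.64 in², x = 2.4 in, Ī = 16.5888 in⁴.
Hole 1 (subtracted): ⌀0.4, A = 0.1256637 in², x = 1.6 in, Ī = 0.001256637 in⁴.
Hole 2 (subtracted): ⌀0.4, A = 0.1256637 in², x = 3.2 in, Ī = 0.001256637 in⁴.
By symmetry the centroid is at mid-width, x̄ = 2.4 in.
Transfer each piece to the vertical centroidal axis using Ī + A·d² with d = x − 2.4:
  plate: d = 0 in → contributes +16.5888 in⁴
  hole 1: d = -0.8 in → contributes −0.08168141 in⁴
  hole 2: d = 0.8 in → contributes −0.08168141 in⁴
Total I = 16.42544 in⁴.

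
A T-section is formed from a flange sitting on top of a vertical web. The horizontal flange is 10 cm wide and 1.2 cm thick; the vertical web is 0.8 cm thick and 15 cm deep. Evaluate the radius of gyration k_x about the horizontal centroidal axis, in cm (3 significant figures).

Decompose the section into non-overlapping parts with the origin at the bottom-left of its bounding rectangle.
Flange: 10 × 1.2, A = 12 cm², y = 15.6 cm, Ī = 1.44 cm⁴.
Web: 0.8 × 15, A = 12 cm², y = 7.5 cm, Ī = 225 cm⁴.
Centroid: ȳ = ΣA·y / ΣA = 11.55 cm.
Transfer each piece to the horizontal centroidal axis using Ī + A·d² with d = y − 11.55:
  flange: d = 4.05 cm → contributes +198.27 cm⁴
  web: d = -4.05 cm → contributes +421.83 cm⁴
Total I = 620.1 cm⁴.
Radius of gyration: k = √(I/A) = √(620.1 / 24) = 5.0831 cm.

k_x ≈ 5.08 cm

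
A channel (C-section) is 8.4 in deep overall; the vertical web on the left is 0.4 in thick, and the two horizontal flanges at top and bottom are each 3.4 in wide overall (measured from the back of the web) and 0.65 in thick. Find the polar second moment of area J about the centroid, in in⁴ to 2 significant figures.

Decompose the section into non-overlapping parts with the origin at the bottom-left of its bounding rectangle.
Web: 0.4 × 8.4, A = 3.36 in², y = 4.2 in, Ī = 19.76 in⁴.
Top flange (beyond web): 3 × 0.65, A = 1.95 in², y = 8.075 in, Ī = 0.06866 in⁴.
Bottom flange (beyond web): 3 × 0.65, A = 1.95 in², y = 0.325 in, Ī = 0.06866 in⁴.
By symmetry the centroid is at mid-height, ȳ = 4.2 in.
Transfer each piece to the centroidal x-axis using Ī + A·d² with d = y − 4.2:
  web: d = 0 in → contributes +19.76 in⁴
  top flange (beyond web): d = 3.875 in → contributes +29.35 in⁴
  bottom flange (beyond web): d = -3.875 in → contributes +29.35 in⁴
Total I = 78.46 in⁴.
For the y-axis: x̄ = 1.113 in.
Repeating about the centroidal y-axis gives I_y = 8.186 in⁴.
Polar second moment: J = I_x + I_y = 86.64 in⁴.

J ≈ 87 in⁴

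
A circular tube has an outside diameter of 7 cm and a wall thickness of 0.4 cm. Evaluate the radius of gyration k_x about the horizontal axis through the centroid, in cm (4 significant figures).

k_x ≈ 2.338 cm

Break the section into simple shapes (no overlaps), measuring from the bottom-left corner of the bounding box.
Outer circle: ⌀7, A = 38.4845 cm², y = 3.5 cm, Ī = 117.859 cm⁴.
Bore (subtracted): ⌀6.2, A = 30.1907 cm², y = 3.5 cm, Ī = 72.5332 cm⁴.
By symmetry the centroid is at mid-height, ȳ = 3.5 cm.
All pieces are centred on the horizontal axis through the centroid, so I = ΣĪ (holes subtracted) = 45.3256 cm⁴.
Radius of gyration: k = √(I/A) = √(45.3256 / 8.2938) = 2.33773 cm.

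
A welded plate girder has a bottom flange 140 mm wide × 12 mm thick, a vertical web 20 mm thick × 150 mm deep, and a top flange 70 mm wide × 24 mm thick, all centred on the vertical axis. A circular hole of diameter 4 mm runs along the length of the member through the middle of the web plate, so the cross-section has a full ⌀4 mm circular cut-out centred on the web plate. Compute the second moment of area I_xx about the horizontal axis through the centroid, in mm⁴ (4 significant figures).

I_xx ≈ 2.945 × 10⁷ mm⁴

Treat the section as a set of non-overlapping primitives; coordinates are from the bounding-box lower-left.
Bottom plate: 140 × 12, A = 1 680 mm², y = 6 mm, Ī = 20 160 mm⁴.
Web plate: 20 × 150, A = 3 000 mm², y = 87 mm, Ī = 5 625 000 mm⁴.
Top plate: 70 × 24, A = 1 680 mm², y = 174 mm, Ī = 80 640 mm⁴.
Hole (subtracted): ⌀4, A = 12.5664 mm², y = 87 mm, Ī = 12.5664 mm⁴.
Centroid: ȳ = ΣA·y / ΣA = 88.588 mm.
Transfer each piece to the horizontal axis through the centroid using Ī + A·d² with d = y − 88.588:
  bottom plate: d = -82.588 mm → contributes +11 479 079 mm⁴
  web plate: d = -1.58804 mm → contributes +5 632 566 mm⁴
  top plate: d = 85.412 mm → contributes +12 336 580 mm⁴
  hole: d = -1.58804 mm → contributes −44.2573 mm⁴
Total I = 29 448 180 mm⁴.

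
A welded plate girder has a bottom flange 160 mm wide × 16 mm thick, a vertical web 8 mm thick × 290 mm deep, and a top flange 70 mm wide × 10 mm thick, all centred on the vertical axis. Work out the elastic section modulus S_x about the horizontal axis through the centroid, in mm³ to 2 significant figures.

Decompose the section into non-overlapping parts with the origin at the bottom-left of its bounding rectangle.
Bottom plate: 160 × 16, A = 2 560 mm², y = 8 mm, Ī = 54 613 mm⁴.
Web plate: 8 × 290, A = 2 320 mm², y = 161 mm, Ī = 16 259 333 mm⁴.
Top plate: 70 × 10, A = 700 mm², y = 311 mm, Ī = 5 833 mm⁴.
Centroid: ȳ = ΣA·y / ΣA = 109.6 mm.
Transfer each piece to the horizontal axis through the centroid using Ī + A·d² with d = y − 109.6:
  bottom plate: d = -101.6 mm → contributes +26 492 674 mm⁴
  web plate: d = 51.38 mm → contributes +22 383 040 mm⁴
  top plate: d = 201.4 mm → contributes +28 392 536 mm⁴
Total I = 77 268 250 mm⁴.
Extreme fibre distance c = 206.4 mm; S = I/c = 374 405 mm³.

S_x ≈ 3.7 × 10⁵ mm³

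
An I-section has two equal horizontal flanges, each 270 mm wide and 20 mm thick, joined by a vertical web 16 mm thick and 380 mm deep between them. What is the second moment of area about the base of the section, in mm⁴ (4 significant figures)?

I_base ≈ 1.250 × 10⁹ mm⁴

Split into non-overlapping primitives; take the origin at the lower-left of the bounding box.
Bottom flange: 270 × 20, A = 5 400 mm², y = 10 mm, Ī = 180 000 mm⁴.
Web: 16 × 380, A = 6 080 mm², y = 210 mm, Ī = 73 162 667 mm⁴.
Top flange: 270 × 20, A = 5 400 mm², y = 410 mm, Ī = 180 000 mm⁴.
Transfer each piece to the bottom edge using Ī + A·d² with d = y − 0:
  bottom flange: d = 10 mm → contributes +720 000 mm⁴
  web: d = 210 mm → contributes +341 290 667 mm⁴
  top flange: d = 410 mm → contributes +907 920 000 mm⁴
Total I = 1 249 930 667 mm⁴.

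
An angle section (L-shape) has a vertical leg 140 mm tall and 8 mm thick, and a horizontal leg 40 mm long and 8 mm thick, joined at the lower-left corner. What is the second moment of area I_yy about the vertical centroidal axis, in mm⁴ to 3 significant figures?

Decompose the section into non-overlapping parts with the origin at the bottom-left of its bounding rectangle.
Vertical leg: 8 × 140, A = 1 120 mm², x = 4 mm, Ī = 5973.3 mm⁴.
Horizontal leg (remainder): 32 × 8, A = 256 mm², x = 24 mm, Ī = 21 845 mm⁴.
Centroid: x̄ = ΣA·x / ΣA = 7.7209 mm.
Transfer each piece to the vertical centroidal axis using Ī + A·d² with d = x − 7.7209:
  vertical leg: d = -3.7209 mm → contributes +21 480 mm⁴
  horizontal leg (remainder): d = 16.279 mm → contributes +89 687 mm⁴
Total I = 111 168 mm⁴.

I_yy ≈ 1.11 × 10⁵ mm⁴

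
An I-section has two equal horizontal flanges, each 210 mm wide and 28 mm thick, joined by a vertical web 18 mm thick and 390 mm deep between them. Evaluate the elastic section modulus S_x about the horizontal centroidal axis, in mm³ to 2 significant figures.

Decompose the section into non-overlapping parts with the origin at the bottom-left of its bounding rectangle.
Bottom flange: 210 × 28, A = 5 880 mm², y = 14 mm, Ī = 384 160 mm⁴.
Web: 18 × 390, A = 7 020 mm², y = 223 mm, Ī = 88 978 500 mm⁴.
Top flange: 210 × 28, A = 5 880 mm², y = 432 mm, Ī = 384 160 mm⁴.
By symmetry the centroid is at mid-height, ȳ = 223 mm.
Transfer each piece to the horizontal centroidal axis using Ī + A·d² with d = y − 223:
  bottom flange: d = -209 mm → contributes +257 228 440 mm⁴
  web: d = 0 mm → contributes +88 978 500 mm⁴
  top flange: d = 209 mm → contributes +257 228 440 mm⁴
Total I = 603 435 380 mm⁴.
Extreme fibre distance c = 223 mm; S = I/c = 2 705 988 mm³.

S_x ≈ 2.7 × 10⁶ mm³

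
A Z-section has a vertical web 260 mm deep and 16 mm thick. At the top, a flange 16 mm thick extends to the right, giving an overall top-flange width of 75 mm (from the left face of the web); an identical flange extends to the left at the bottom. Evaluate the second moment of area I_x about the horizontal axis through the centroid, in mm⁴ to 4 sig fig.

Treat the section as a set of non-overlapping primitives; coordinates are from the bounding-box lower-left.
Web: 16 × 260, A = 4 160 mm², y = 130 mm, Ī = 23 434 667 mm⁴.
Top flange (beyond web): 59 × 16, A = 944 mm², y = 252 mm, Ī = 20138.7 mm⁴.
Bottom flange (beyond web): 59 × 16, A = 944 mm², y = 8 mm, Ī = 20138.7 mm⁴.
Centroid: ȳ = ΣA·y / ΣA = 130 mm.
Transfer each piece to the horizontal axis through the centroid using Ī + A·d² with d = y − 130:
  web: d = 0 mm → contributes +23 434 667 mm⁴
  top flange (beyond web): d = 122 mm → contributes +14 070 635 mm⁴
  bottom flange (beyond web): d = -122 mm → contributes +14 070 635 mm⁴
Total I = 51 575 936 mm⁴.

I_x ≈ 5.158 × 10⁷ mm⁴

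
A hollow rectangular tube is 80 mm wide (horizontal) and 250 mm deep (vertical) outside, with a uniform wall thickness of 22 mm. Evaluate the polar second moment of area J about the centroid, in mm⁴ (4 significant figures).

Split into non-overlapping primitives; take the origin at the lower-left of the bounding box.
Outer rectangle: 80 × 250, A = 20 000 mm², y = 125 mm, Ī = 104 166 667 mm⁴.
Inner void (subtracted): 36 × 206, A = 7 416 mm², y = 125 mm, Ī = 26 225 448 mm⁴.
By symmetry the centroid is at mid-height, ȳ = 125 mm.
All pieces are centred on the centroidal x-axis, so I = ΣĪ (holes subtracted) = 77 941 219 mm⁴.
Repeating about the centroidal y-axis gives I_y = 9 865 739 mm⁴.
Polar second moment: J = I_x + I_y = 87 806 957 mm⁴.

J ≈ 8.781 × 10⁷ mm⁴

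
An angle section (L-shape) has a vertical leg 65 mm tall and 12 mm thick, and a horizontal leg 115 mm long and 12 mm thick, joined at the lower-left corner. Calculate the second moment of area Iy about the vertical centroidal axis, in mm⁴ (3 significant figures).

Decompose the section into non-overlapping parts with the origin at the bottom-left of its bounding rectangle.
Vertical leg: 12 × 65, A = 780 mm², x = 6 mm, Ī = 9 360 mm⁴.
Horizontal leg (remainder): 103 × 12, A = 1 236 mm², x = 63.5 mm, Ī = 1 092 727 mm⁴.
Centroid: x̄ = ΣA·x / ΣA = 41.253 mm.
Transfer each piece to the vertical centroidal axis using Ī + A·d² with d = x − 41.253:
  vertical leg: d = -35.253 mm → contributes +978 722 mm⁴
  horizontal leg (remainder): d = 22.247 mm → contributes +1 704 461 mm⁴
Total I = 2 683 183 mm⁴.

Iy ≈ 2.68 × 10⁶ mm⁴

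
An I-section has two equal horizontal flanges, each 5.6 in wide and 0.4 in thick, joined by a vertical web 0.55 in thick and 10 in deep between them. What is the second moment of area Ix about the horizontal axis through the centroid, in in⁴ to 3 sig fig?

Ix ≈ 167 in⁴

Split into non-overlapping primitives; take the origin at the lower-left of the bounding box.
Bottom flange: 5.6 × 0.4, A = 2.24 in², y = 0.2 in, Ī = 0.029867 in⁴.
Web: 0.55 × 10, A = 5.5 in², y = 5.4 in, Ī = 45.833 in⁴.
Top flange: 5.6 × 0.4, A = 2.24 in², y = 10.6 in, Ī = 0.029867 in⁴.
By symmetry the centroid is at mid-height, ȳ = 5.4 in.
Transfer each piece to the horizontal axis through the centroid using Ī + A·d² with d = y − 5.4:
  bottom flange: d = -5.2 in → contributes +60.599 in⁴
  web: d = 0 in → contributes +45.833 in⁴
  top flange: d = 5.2 in → contributes +60.599 in⁴
Total I = 167.03 in⁴.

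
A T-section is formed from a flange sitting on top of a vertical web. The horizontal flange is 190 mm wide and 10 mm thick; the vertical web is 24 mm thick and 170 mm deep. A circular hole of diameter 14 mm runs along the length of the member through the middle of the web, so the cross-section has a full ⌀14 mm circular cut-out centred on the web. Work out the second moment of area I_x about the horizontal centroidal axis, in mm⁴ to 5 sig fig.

Split into non-overlapping primitives; take the origin at the lower-left of the bounding box.
Flange: 190 × 10, A = 1 900 mm², y = 175 mm, Ī = 15833.33 mm⁴.
Web: 24 × 170, A = 4 080 mm², y = 85 mm, Ī = 9 826 000 mm⁴.
Hole (subtracted): ⌀14, A = 153.938 mm², y = 85 mm, Ī = 1885.741 mm⁴.
Centroid: ȳ = ΣA·y / ΣA = 114.3509 mm.
Transfer each piece to the horizontal centroidal axis using Ī + A·d² with d = y − 114.3509:
  flange: d = 60.64913 mm → contributes +7 004 635 mm⁴
  web: d = -29.35087 mm → contributes +13 340 813 mm⁴
  hole: d = -29.35087 mm → contributes −134499.3 mm⁴
Total I = 20 210 948 mm⁴.

I_x ≈ 2.0211 × 10⁷ mm⁴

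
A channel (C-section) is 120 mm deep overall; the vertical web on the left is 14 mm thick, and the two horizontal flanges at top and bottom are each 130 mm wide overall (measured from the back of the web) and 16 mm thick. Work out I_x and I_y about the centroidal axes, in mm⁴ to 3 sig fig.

I_x ≈ 1.21 × 10⁷ mm⁴, I_y ≈ 9.08 × 10⁶ mm⁴

Treat the section as a set of non-overlapping primitives; coordinates are from the bounding-box lower-left.
Web: 14 × 120, A = 1 680 mm², y = 60 mm, Ī = 2 016 000 mm⁴.
Top flange (beyond web): 116 × 16, A = 1 856 mm², y = 112 mm, Ī = 39 595 mm⁴.
Bottom flange (beyond web): 116 × 16, A = 1 856 mm², y = 8 mm, Ī = 39 595 mm⁴.
By symmetry the centroid is at mid-height, ȳ = 60 mm.
Transfer each piece to the centroidal x-axis using Ī + A·d² with d = y − 60:
  web: d = 0 mm → contributes +2 016 000 mm⁴
  top flange (beyond web): d = 52 mm → contributes +5 058 219 mm⁴
  bottom flange (beyond web): d = -52 mm → contributes +5 058 219 mm⁴
Total I = 12 132 437 mm⁴.
For the y-axis: x̄ = 51.748 mm.
Repeating about the centroidal y-axis gives I_y = 9 076 286 mm⁴.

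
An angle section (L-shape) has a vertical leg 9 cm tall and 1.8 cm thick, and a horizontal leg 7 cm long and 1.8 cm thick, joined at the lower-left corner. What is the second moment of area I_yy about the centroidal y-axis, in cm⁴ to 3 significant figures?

I_yy ≈ 98.1 cm⁴

Treat the section as a set of non-overlapping primitives; coordinates are from the bounding-box lower-left.
Vertical leg: 1.8 × 9, A = 16.2 cm², x = 0.9 cm, Ī = 4.374 cm⁴.
Horizontal leg (remainder): 5.2 × 1.8, A = 9.36 cm², x = 4.4 cm, Ī = 21.091 cm⁴.
Centroid: x̄ = ΣA·x / ΣA = 2.1817 cm.
Transfer each piece to the centroidal y-axis using Ī + A·d² with d = x − 2.1817:
  vertical leg: d = -1.2817 cm → contributes +30.986 cm⁴
  horizontal leg (remainder): d = 2.2183 cm → contributes +67.151 cm⁴
Total I = 98.137 cm⁴.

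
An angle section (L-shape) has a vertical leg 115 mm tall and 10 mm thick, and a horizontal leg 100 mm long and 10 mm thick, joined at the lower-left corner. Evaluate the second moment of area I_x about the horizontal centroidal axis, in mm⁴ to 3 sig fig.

I_x ≈ 2.67 × 10⁶ mm⁴

Split into non-overlapping primitives; take the origin at the lower-left of the bounding box.
Vertical leg: 10 × 115, A = 1 150 mm², y = 57.5 mm, Ī = 1 267 396 mm⁴.
Horizontal leg (remainder): 90 × 10, A = 900 mm², y = 5 mm, Ī = 7 500 mm⁴.
Centroid: ȳ = ΣA·y / ΣA = 34.451 mm.
Transfer each piece to the horizontal centroidal axis using Ī + A·d² with d = y − 34.451:
  vertical leg: d = 23.049 mm → contributes +1 878 329 mm⁴
  horizontal leg (remainder): d = -29.451 mm → contributes +788 137 mm⁴
Total I = 2 666 466 mm⁴.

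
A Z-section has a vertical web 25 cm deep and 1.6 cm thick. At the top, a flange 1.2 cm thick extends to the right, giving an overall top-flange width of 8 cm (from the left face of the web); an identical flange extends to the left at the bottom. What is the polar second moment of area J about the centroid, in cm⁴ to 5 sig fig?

J ≈ 4567.0 cm⁴

Break the section into simple shapes (no overlaps), measuring from the bottom-left corner of the bounding box.
Web: 1.6 × 25, A = 40 cm², y = 12.5 cm, Ī = 2083.333 cm⁴.
Top flange (beyond web): 6.4 × 1.2, A = 7.68 cm², y = 24.4 cm, Ī = 0.9216 cm⁴.
Bottom flange (beyond web): 6.4 × 1.2, A = 7.68 cm², y = 0.6 cm, Ī = 0.9216 cm⁴.
Centroid: ȳ = ΣA·y / ΣA = 12.5 cm.
Transfer each piece to the centroidal x-axis using Ī + A·d² with d = y − 12.5:
  web: d = 0 cm → contributes +2083.333 cm⁴
  top flange (beyond web): d = 11.9 cm → contributes +1088.486 cm⁴
  bottom flange (beyond web): d = -11.9 cm → contributes +1088.486 cm⁴
Total I = 4260.306 cm⁴.
For the y-axis: x̄ = 7.2 cm.
Repeating about the centroidal y-axis gives I_y = 306.7221 cm⁴.
Polar second moment: J = I_x + I_y = 4567.028 cm⁴.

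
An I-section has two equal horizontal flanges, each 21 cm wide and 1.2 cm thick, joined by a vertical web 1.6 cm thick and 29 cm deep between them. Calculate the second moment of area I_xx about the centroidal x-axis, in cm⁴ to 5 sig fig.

I_xx ≈ 1.4750 × 10⁴ cm⁴

Decompose the section into non-overlapping parts with the origin at the bottom-left of its bounding rectangle.
Bottom flange: 21 × 1.2, A = 25.2 cm², y = 0.6 cm, Ī = 3.024 cm⁴.
Web: 1.6 × 29, A = 46.4 cm², y = 15.7 cm, Ī = 3251.867 cm⁴.
Top flange: 21 × 1.2, A = 25.2 cm², y = 30.8 cm, Ī = 3.024 cm⁴.
By symmetry the centroid is at mid-height, ȳ = 15.7 cm.
Transfer each piece to the centroidal x-axis using Ī + A·d² with d = y − 15.7:
  bottom flange: d = -15.1 cm → contributes +5748.876 cm⁴
  web: d = 0 cm → contributes +3251.867 cm⁴
  top flange: d = 15.1 cm → contributes +5748.876 cm⁴
Total I = 14749.62 cm⁴.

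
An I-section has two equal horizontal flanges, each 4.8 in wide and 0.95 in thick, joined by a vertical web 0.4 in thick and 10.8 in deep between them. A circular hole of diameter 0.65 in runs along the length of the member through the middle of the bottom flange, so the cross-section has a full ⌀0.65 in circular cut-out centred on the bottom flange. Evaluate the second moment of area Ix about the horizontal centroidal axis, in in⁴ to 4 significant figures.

Ix ≈ 345.7 in⁴

Break the section into simple shapes (no overlaps), measuring from the bottom-left corner of the bounding box.
Bottom flange: 4.8 × 0.95, A = 4.56 in², y = 0.475 in, Ī = 0.34295 in⁴.
Web: 0.4 × 10.8, A = 4.32 in², y = 6.35 in, Ī = 41.9904 in⁴.
Top flange: 4.8 × 0.95, A = 4.56 in², y = 12.225 in, Ī = 0.34295 in⁴.
Hole (subtracted): ⌀0.65, A = 0.331831 in², y = 0.475 in, Ī = 0.00876241 in⁴.
Centroid: ȳ = ΣA·y / ΣA = 6.49872 in.
Transfer each piece to the horizontal centroidal axis using Ī + A·d² with d = y − 6.49872:
  bottom flange: d = -6.02372 in → contributes +165.804 in⁴
  web: d = -0.148724 in → contributes +42.086 in⁴
  top flange: d = 5.72628 in → contributes +149.866 in⁴
  hole: d = -6.02372 in → contributes −12.0493 in⁴
Total I = 345.707 in⁴.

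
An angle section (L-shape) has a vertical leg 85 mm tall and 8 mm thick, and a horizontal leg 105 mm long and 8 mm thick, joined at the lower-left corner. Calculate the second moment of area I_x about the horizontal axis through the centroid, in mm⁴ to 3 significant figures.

I_x ≈ 9.51 × 10⁵ mm⁴

Decompose the section into non-overlapping parts with the origin at the bottom-left of its bounding rectangle.
Vertical leg: 8 × 85, A = 680 mm², y = 42.5 mm, Ī = 409 417 mm⁴.
Horizontal leg (remainder): 97 × 8, A = 776 mm², y = 4 mm, Ī = 4138.7 mm⁴.
Centroid: ȳ = ΣA·y / ΣA = 21.981 mm.
Transfer each piece to the horizontal axis through the centroid using Ī + A·d² with d = y − 21.981:
  vertical leg: d = 20.519 mm → contributes +695 723 mm⁴
  horizontal leg (remainder): d = -17.981 mm → contributes +255 026 mm⁴
Total I = 950 749 mm⁴.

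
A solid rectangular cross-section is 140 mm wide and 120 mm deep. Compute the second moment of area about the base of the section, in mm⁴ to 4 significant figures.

I_base ≈ 8.064 × 10⁷ mm⁴

The section: 140 × 120, A = 16 800 mm², y = 60 mm, Ī = 20 160 000 mm⁴.
Transfer it to the base of the section using Ī + A·d² with d = y − 0:
  the section: d = 60 mm → contributes +80 640 000 mm⁴
Total I = 80 640 000 mm⁴.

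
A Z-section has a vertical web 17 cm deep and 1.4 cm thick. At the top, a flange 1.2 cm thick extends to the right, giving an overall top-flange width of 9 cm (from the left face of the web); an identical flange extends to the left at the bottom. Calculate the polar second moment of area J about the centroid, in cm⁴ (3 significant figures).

Decompose the section into non-overlapping parts with the origin at the bottom-left of its bounding rectangle.
Web: 1.4 × 17, A = 23.8 cm², y = 8.5 cm, Ī = 573.18 cm⁴.
Top flange (beyond web): 7.6 × 1.2, A = 9.12 cm², y = 16.4 cm, Ī = 1.0944 cm⁴.
Bottom flange (beyond web): 7.6 × 1.2, A = 9.12 cm², y = 0.6 cm, Ī = 1.0944 cm⁴.
Centroid: ȳ = ΣA·y / ΣA = 8.5 cm.
Transfer each piece to the centroidal x-axis using Ī + A·d² with d = y − 8.5:
  web: d = 0 cm → contributes +573.18 cm⁴
  top flange (beyond web): d = 7.9 cm → contributes +570.27 cm⁴
  bottom flange (beyond web): d = -7.9 cm → contributes +570.27 cm⁴
Total I = 1713.7 cm⁴.
For the y-axis: x̄ = 8.3 cm.
Repeating about the centroidal y-axis gives I_y = 461.04 cm⁴.
Polar second moment: J = I_x + I_y = 2174.8 cm⁴.

J ≈ 2170 cm⁴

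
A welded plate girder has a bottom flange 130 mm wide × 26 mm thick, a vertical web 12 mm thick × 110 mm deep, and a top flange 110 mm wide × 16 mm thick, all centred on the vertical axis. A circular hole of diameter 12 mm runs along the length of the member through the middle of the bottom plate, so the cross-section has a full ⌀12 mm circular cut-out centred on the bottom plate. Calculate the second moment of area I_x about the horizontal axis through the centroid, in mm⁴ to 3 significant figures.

Decompose the section into non-overlapping parts with the origin at the bottom-left of its bounding rectangle.
Bottom plate: 130 × 26, A = 3 380 mm², y = 13 mm, Ī = 190 407 mm⁴.
Web plate: 12 × 110, A = 1 320 mm², y = 81 mm, Ī = 1 331 000 mm⁴.
Top plate: 110 × 16, A = 1 760 mm², y = 144 mm, Ī = 37 547 mm⁴.
Hole (subtracted): ⌀12, A = 113.1 mm², y = 13 mm, Ī = 1017.9 mm⁴.
Centroid: ȳ = ΣA·y / ΣA = 63.469 mm.
Transfer each piece to the horizontal axis through the centroid using Ī + A·d² with d = y − 63.469:
  bottom plate: d = -50.469 mm → contributes +8 799 574 mm⁴
  web plate: d = 17.531 mm → contributes +1 736 697 mm⁴
  top plate: d = 80.531 mm → contributes +11 451 654 mm⁴
  hole: d = -50.469 mm → contributes −289 087 mm⁴
Total I = 21 698 838 mm⁴.

I_x ≈ 2.17 × 10⁷ mm⁴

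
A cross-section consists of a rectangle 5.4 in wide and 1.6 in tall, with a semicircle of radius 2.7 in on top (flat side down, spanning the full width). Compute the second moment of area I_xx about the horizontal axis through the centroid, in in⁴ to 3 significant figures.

I_xx ≈ 26.3 in⁴

Treat the section as a set of non-overlapping primitives; coordinates are from the bounding-box lower-left.
Rectangular body: 5.4 × 1.6, A = 8.64 in², y = 0.8 in, Ī = 1.8432 in⁴.
Semicircular cap: semicircle r = 2.7, A = 11.451 in², y = 2.7459 in, Ī = 5.8329 in⁴.
Centroid: ȳ = ΣA·y / ΣA = 1.9091 in.
Transfer each piece to the horizontal axis through the centroid using Ī + A·d² with d = y − 1.9091:
  rectangular body: d = -1.1091 in → contributes +12.471 in⁴
  semicircular cap: d = 0.83682 in → contributes +13.852 in⁴
Total I = 26.323 in⁴.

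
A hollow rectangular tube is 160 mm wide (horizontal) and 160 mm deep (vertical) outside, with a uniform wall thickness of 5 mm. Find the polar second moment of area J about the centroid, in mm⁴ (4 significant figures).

Treat the section as a set of non-overlapping primitives; coordinates are from the bounding-box lower-left.
Outer rectangle: 160 × 160, A = 25 600 mm², y = 80 mm, Ī = 54 613 333 mm⁴.
Inner void (subtracted): 150 × 150, A = 22 500 mm², y = 80 mm, Ī = 42 187 500 mm⁴.
By symmetry the centroid is at mid-height, ȳ = 80 mm.
All pieces are centred on the centroidal x-axis, so I = ΣĪ (holes subtracted) = 12 425 833 mm⁴.
Repeating about the centroidal y-axis gives I_y = 12 425 833 mm⁴.
Polar second moment: J = I_x + I_y = 24 851 667 mm⁴.

J ≈ 2.485 × 10⁷ mm⁴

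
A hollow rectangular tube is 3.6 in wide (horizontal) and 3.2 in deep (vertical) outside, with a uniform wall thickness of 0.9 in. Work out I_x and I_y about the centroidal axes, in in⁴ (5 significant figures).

Break the section into simple shapes (no overlaps), measuring from the bottom-left corner of the bounding box.
Outer rectangle: 3.6 × 3.2, A = 11.52 in², y = 1.6 in, Ī = 9.8304 in⁴.
Inner void (subtracted): 1.8 × 1.4, A = 2.52 in², y = 1.6 in, Ī = 0.4116 in⁴.
By symmetry the centroid is at mid-height, ȳ = 1.6 in.
All pieces are centred on the centroidal x-axis, so I = ΣĪ (holes subtracted) = 9.4188 in⁴.
Repeating about the centroidal y-axis gives I_y = 11.7612 in⁴.

I_x ≈ 9.4188 in⁴, I_y ≈ 11.761 in⁴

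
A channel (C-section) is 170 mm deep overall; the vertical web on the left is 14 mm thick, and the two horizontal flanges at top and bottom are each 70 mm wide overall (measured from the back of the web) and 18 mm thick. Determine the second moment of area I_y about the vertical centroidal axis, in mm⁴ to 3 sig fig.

Break the section into simple shapes (no overlaps), measuring from the bottom-left corner of the bounding box.
Web: 14 × 170, A = 2 380 mm², x = 7 mm, Ī = 38 873 mm⁴.
Top flange (beyond web): 56 × 18, A = 1 008 mm², x = 42 mm, Ī = 263 424 mm⁴.
Bottom flange (beyond web): 56 × 18, A = 1 008 mm², x = 42 mm, Ī = 263 424 mm⁴.
Centroid: x̄ = ΣA·x / ΣA = 23.051 mm.
Transfer each piece to the vertical centroidal axis using Ī + A·d² with d = x − 23.051:
  web: d = -16.051 mm → contributes +652 040 mm⁴
  top flange (beyond web): d = 18.949 mm → contributes +625 363 mm⁴
  bottom flange (beyond web): d = 18.949 mm → contributes +625 363 mm⁴
Total I = 1 902 766 mm⁴.

I_y ≈ 1.90 × 10⁶ mm⁴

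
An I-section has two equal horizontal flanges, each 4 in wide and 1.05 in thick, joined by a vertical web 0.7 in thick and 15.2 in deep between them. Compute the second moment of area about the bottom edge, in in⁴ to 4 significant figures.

Decompose the section into non-overlapping parts with the origin at the bottom-left of its bounding rectangle.
Bottom flange: 4 × 1.05, A = 4.2 in², y = 0.525 in, Ī = 0.385875 in⁴.
Web: 0.7 × 15.2, A = 10.64 in², y = 8.65 in, Ī = 204.855 in⁴.
Top flange: 4 × 1.05, A = 4.2 in², y = 16.775 in, Ī = 0.385875 in⁴.
Transfer each piece to the base of the section using Ī + A·d² with d = y − 0:
  bottom flange: d = 0.525 in → contributes +1.5435 in⁴
  web: d = 8.65 in → contributes +1000.97 in⁴
  top flange: d = 16.775 in → contributes +1182.27 in⁴
Total I = 2184.78 in⁴.

I_base ≈ 2185 in⁴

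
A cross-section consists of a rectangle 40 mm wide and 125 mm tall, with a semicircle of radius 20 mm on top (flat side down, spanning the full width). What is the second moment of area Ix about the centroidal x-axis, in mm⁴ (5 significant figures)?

Ix ≈ 9.3408 × 10⁶ mm⁴

Break the section into simple shapes (no overlaps), measuring from the bottom-left corner of the bounding box.
Rectangular body: 40 × 125, A = 5 000 mm², y = 62.5 mm, Ī = 6 510 417 mm⁴.
Semicircular cap: semicircle r = 20, A = 628.3185 mm², y = 133.4883 mm, Ī = 17561.11 mm⁴.
Centroid: ȳ = ΣA·y / ΣA = 70.42479 mm.
Transfer each piece to the centroidal x-axis using Ī + A·d² with d = y − 70.42479:
  rectangular body: d = -7.92479 mm → contributes +6 824 428 mm⁴
  semicircular cap: d = 63.06347 mm → contributes +2 516 385 mm⁴
Total I = 9 340 813 mm⁴.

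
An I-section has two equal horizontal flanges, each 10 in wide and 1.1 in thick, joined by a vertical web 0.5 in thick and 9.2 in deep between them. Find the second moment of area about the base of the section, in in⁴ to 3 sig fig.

I_base ≈ 1480 in⁴

Treat the section as a set of non-overlapping primitives; coordinates are from the bounding-box lower-left.
Bottom flange: 10 × 1.1, A = 11 in², y = 0.55 in, Ī = 1.1092 in⁴.
Web: 0.5 × 9.2, A = 4.6 in², y = 5.7 in, Ī = 32.445 in⁴.
Top flange: 10 × 1.1, A = 11 in², y = 10.85 in, Ī = 1.1092 in⁴.
Transfer each piece to the base of the section using Ī + A·d² with d = y − 0:
  bottom flange: d = 0.55 in → contributes +4.4367 in⁴
  web: d = 5.7 in → contributes +181.9 in⁴
  top flange: d = 10.85 in → contributes +1296.1 in⁴
Total I = 1482.4 in⁴.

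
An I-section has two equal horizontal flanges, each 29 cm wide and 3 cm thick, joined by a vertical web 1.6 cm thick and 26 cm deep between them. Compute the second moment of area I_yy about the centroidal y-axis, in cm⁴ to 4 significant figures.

Break the section into simple shapes (no overlaps), measuring from the bottom-left corner of the bounding box.
Bottom flange: 29 × 3, A = 87 cm², x = 14.5 cm, Ī = 6097.25 cm⁴.
Web: 1.6 × 26, A = 41.6 cm², x = 14.5 cm, Ī = 8.87467 cm⁴.
Top flange: 29 × 3, A = 87 cm², x = 14.5 cm, Ī = 6097.25 cm⁴.
By symmetry the centroid is at mid-width, x̄ = 14.5 cm.
All pieces are centred on the centroidal y-axis, so I = ΣĪ = 12203.4 cm⁴.

I_yy ≈ 1.220 × 10⁴ cm⁴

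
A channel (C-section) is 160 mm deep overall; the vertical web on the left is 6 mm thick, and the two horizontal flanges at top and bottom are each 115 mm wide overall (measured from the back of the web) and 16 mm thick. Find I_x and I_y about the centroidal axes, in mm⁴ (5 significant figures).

Break the section into simple shapes (no overlaps), measuring from the bottom-left corner of the bounding box.
Web: 6 × 160, A = 960 mm², y = 80 mm, Ī = 2 048 000 mm⁴.
Top flange (beyond web): 109 × 16, A = 1 744 mm², y = 152 mm, Ī = 37205.33 mm⁴.
Bottom flange (beyond web): 109 × 16, A = 1 744 mm², y = 8 mm, Ī = 37205.33 mm⁴.
By symmetry the centroid is at mid-height, ȳ = 80 mm.
Transfer each piece to the centroidal x-axis using Ī + A·d² with d = y − 80:
  web: d = 0 mm → contributes +2 048 000 mm⁴
  top flange (beyond web): d = 72 mm → contributes +9 078 101 mm⁴
  bottom flange (beyond web): d = -72 mm → contributes +9 078 101 mm⁴
Total I = 20 204 203 mm⁴.
For the y-axis: x̄ = 48.08993 mm.
Repeating about the centroidal y-axis gives I_y = 5 945 255 mm⁴.

I_x ≈ 2.0204 × 10⁷ mm⁴, I_y ≈ 5.9453 × 10⁶ mm⁴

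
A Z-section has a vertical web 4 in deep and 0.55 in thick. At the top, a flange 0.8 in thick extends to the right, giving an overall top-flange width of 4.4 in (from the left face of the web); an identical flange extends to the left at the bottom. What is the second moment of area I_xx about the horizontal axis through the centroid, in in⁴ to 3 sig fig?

Treat the section as a set of non-overlapping primitives; coordinates are from the bounding-box lower-left.
Web: 0.55 × 4, A = 2.2 in², y = 2 in, Ī = 2.9333 in⁴.
Top flange (beyond web): 3.85 × 0.8, A = 3.08 in², y = 3.6 in, Ī = 0.16427 in⁴.
Bottom flange (beyond web): 3.85 × 0.8, A = 3.08 in², y = 0.4 in, Ī = 0.16427 in⁴.
Centroid: ȳ = ΣA·y / ΣA = 2 in.
Transfer each piece to the horizontal axis through the centroid using Ī + A·d² with d = y − 2:
  web: d = 0 in → contributes +2.9333 in⁴
  top flange (beyond web): d = 1.6 in → contributes +8.0491 in⁴
  bottom flange (beyond web): d = -1.6 in → contributes +8.0491 in⁴
Total I = 19.031 in⁴.

I_xx ≈ 19.0 in⁴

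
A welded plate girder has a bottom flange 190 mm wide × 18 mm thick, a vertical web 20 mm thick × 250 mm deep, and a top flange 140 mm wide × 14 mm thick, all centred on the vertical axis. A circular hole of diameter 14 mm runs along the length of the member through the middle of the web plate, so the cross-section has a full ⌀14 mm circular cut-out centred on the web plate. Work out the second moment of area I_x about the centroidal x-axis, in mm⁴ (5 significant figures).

Split into non-overlapping primitives; take the origin at the lower-left of the bounding box.
Bottom plate: 190 × 18, A = 3 420 mm², y = 9 mm, Ī = 92 340 mm⁴.
Web plate: 20 × 250, A = 5 000 mm², y = 143 mm, Ī = 26 041 667 mm⁴.
Top plate: 140 × 14, A = 1 960 mm², y = 275 mm, Ī = 32013.33 mm⁴.
Hole (subtracted): ⌀14, A = 153.938 mm², y = 143 mm, Ī = 1885.741 mm⁴.
Centroid: ȳ = ΣA·y / ΣA = 123.4852 mm.
Transfer each piece to the centroidal x-axis using Ī + A·d² with d = y − 123.4852:
  bottom plate: d = -114.4852 mm → contributes +44 917 771 mm⁴
  web plate: d = 19.51484 mm → contributes +27 945 812 mm⁴
  top plate: d = 151.5148 mm → contributes +45 027 239 mm⁴
  hole: d = 19.51484 mm → contributes −60509.83 mm⁴
Total I = 117 830 312 mm⁴.

I_x ≈ 1.1783 × 10⁸ mm⁴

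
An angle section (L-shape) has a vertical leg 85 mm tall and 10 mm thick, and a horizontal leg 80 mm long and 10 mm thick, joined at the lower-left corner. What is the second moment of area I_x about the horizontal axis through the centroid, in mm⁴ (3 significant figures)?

I_x ≈ 1.06 × 10⁶ mm⁴

Treat the section as a set of non-overlapping primitives; coordinates are from the bounding-box lower-left.
Vertical leg: 10 × 85, A = 850 mm², y = 42.5 mm, Ī = 511 771 mm⁴.
Horizontal leg (remainder): 70 × 10, A = 700 mm², y = 5 mm, Ī = 5833.3 mm⁴.
Centroid: ȳ = ΣA·y / ΣA = 25.565 mm.
Transfer each piece to the horizontal axis through the centroid using Ī + A·d² with d = y − 25.565:
  vertical leg: d = 16.935 mm → contributes +755 560 mm⁴
  horizontal leg (remainder): d = -20.565 mm → contributes +301 863 mm⁴
Total I = 1 057 423 mm⁴.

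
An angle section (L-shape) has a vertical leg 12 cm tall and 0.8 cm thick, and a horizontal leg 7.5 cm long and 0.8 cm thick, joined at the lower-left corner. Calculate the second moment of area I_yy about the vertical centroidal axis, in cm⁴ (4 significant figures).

I_yy ≈ 68.93 cm⁴

Treat the section as a set of non-overlapping primitives; coordinates are from the bounding-box lower-left.
Vertical leg: 0.8 × 12, A = 9.6 cm², x = 0.4 cm, Ī = 0.512 cm⁴.
Horizontal leg (remainder): 6.7 × 0.8, A = 5.36 cm², x = 4.15 cm, Ī = 20.0509 cm⁴.
Centroid: x̄ = ΣA·x / ΣA = 1.74358 cm.
Transfer each piece to the vertical centroidal axis using Ī + A·d² with d = x − 1.74358:
  vertical leg: d = -1.34358 cm → contributes +17.8421 cm⁴
  horizontal leg (remainder): d = 2.40642 cm → contributes +51.0898 cm⁴
Total I = 68.9319 cm⁴.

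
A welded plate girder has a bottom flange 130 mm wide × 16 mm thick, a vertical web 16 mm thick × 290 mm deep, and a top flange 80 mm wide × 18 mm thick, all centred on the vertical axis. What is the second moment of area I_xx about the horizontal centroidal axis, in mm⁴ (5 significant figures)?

I_xx ≈ 1.1430 × 10⁸ mm⁴

Split into non-overlapping primitives; take the origin at the lower-left of the bounding box.
Bottom plate: 130 × 16, A = 2 080 mm², y = 8 mm, Ī = 44373.33 mm⁴.
Web plate: 16 × 290, A = 4 640 mm², y = 161 mm, Ī = 32 518 667 mm⁴.
Top plate: 80 × 18, A = 1 440 mm², y = 315 mm, Ī = 38 880 mm⁴.
Centroid: ȳ = ΣA·y / ΣA = 149.1765 mm.
Transfer each piece to the horizontal centroidal axis using Ī + A·d² with d = y − 149.1765:
  bottom plate: d = -141.1765 mm → contributes +41 500 429 mm⁴
  web plate: d = 11.82353 mm → contributes +33 167 319 mm⁴
  top plate: d = 165.8235 mm → contributes +39 635 198 mm⁴
Total I = 114 302 946 mm⁴.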